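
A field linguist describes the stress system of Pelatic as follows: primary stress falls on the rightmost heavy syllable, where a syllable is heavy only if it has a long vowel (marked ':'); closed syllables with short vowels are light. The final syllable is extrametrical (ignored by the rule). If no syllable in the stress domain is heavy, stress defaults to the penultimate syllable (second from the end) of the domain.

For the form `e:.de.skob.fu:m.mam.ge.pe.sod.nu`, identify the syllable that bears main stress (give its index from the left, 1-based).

4

The final syllable (9, nu) is extrametrical; the stress domain is syllables 1–8.
Weights: 1 e: H, 2 de L, 3 skob L, 4 fu:m H, 5 mam L, 6 ge L, 7 pe L, 8 sod L.
Heavy syllables in the domain: 1, 4. The rightmost is syllable 4 (fu:m).
Primary stress: syllable 4 → e:.de.skob.ˈfu:m.mam.ge.pe.sod.nu.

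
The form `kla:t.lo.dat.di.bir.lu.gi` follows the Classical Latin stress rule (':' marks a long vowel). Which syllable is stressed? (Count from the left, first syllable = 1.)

5

Classical Latin: stress the penult if heavy (long vowel or closed), else the antepenult.
Weights: 5 bir H, 6 lu L, 7 gi L.
The penult (syllable 6, lu) is light, so stress falls on the antepenult (syllable 5, bir).
Stress on syllable 5: kla:t.lo.dat.di.ˈbir.lu.gi.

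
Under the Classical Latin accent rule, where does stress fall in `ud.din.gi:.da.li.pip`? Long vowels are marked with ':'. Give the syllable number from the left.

4

Classical Latin: stress the penult if heavy (long vowel or closed), else the antepenult.
Weights: 4 da L, 5 li L, 6 pip H.
The penult (syllable 5, li) is light, so stress falls on the antepenult (syllable 4, da).
Stress on syllable 4: ud.din.gi:.ˈda.li.pip.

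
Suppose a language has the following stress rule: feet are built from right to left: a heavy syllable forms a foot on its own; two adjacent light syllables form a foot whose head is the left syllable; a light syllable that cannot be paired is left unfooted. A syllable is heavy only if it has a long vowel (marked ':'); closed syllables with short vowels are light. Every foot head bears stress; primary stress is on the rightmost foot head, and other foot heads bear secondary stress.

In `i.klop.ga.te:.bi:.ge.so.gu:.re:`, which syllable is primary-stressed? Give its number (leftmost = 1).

Weights: 1 i L, 2 klop L, 3 ga L, 4 te: H, 5 bi: H, 6 ge L, 7 so L, 8 gu: H, 9 re: H.
Parse right to left (heavy = foot alone; LL = one foot; stranded L unfooted): i (ˈklop.ga) (ˈte:) (ˈbi:) (ˈge.so) (ˈgu:) (ˈre:).
Foot heads: 2, 4, 5, 6, 8, 9.
Primary stress on the rightmost head = syllable 9.
Primary stress: syllable 9 → i.klop.ga.te:.bi:.ge.so.gu:.ˈre:.

9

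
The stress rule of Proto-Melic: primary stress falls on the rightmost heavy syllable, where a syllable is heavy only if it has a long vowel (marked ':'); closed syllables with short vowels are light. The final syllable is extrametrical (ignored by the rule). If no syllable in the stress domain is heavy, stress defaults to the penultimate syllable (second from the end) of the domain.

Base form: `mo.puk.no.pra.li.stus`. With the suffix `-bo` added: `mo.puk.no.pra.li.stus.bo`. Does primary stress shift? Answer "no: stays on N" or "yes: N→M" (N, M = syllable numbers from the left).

Base `mo.puk.no.pra.li.stus` (6 syllables):
  The final syllable (6, stus) is extrametrical; the stress domain is syllables 1–5.
  Weights: 1 mo L, 2 puk L, 3 no L, 4 pra L, 5 li L.
  No heavy syllable in the domain; default to the penultimate syllable (second from the end) of the domain = syllable 4.
  → primary stress on syllable 4.
Suffixed `mo.puk.no.pra.li.stus.bo` (7 syllables):
  The final syllable (7, bo) is extrametrical; the stress domain is syllables 1–6.
  Weights: 1 mo L, 2 puk L, 3 no L, 4 pra L, 5 li L, 6 stus L.
  No heavy syllable in the domain; default to the penultimate syllable (second from the end) of the domain = syllable 5.
  → primary stress on syllable 5.

yes: 4→5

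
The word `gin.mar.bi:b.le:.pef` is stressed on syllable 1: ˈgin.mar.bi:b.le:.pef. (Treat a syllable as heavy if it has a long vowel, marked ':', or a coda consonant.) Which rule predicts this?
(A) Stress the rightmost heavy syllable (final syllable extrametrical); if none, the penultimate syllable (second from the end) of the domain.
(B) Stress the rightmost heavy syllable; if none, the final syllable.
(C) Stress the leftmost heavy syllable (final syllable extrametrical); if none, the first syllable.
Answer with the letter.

C

Rule A → syllable 4 (observed: 1).
Rule B → syllable 5 (observed: 1).
Rule C → syllable 1 ✓.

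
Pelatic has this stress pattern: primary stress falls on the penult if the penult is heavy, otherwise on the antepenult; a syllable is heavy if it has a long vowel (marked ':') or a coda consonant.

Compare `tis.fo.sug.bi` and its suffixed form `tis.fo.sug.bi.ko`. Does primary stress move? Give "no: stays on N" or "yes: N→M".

Base `tis.fo.sug.bi` (4 syllables):
  Weights: 2 fo L, 3 sug H, 4 bi L.
  The penult (syllable 3, sug) is heavy, so it takes stress.
  → primary stress on syllable 3.
Suffixed `tis.fo.sug.bi.ko` (5 syllables):
  Weights: 3 sug H, 4 bi L, 5 ko L.
  The penult (syllable 4, bi) is light, so stress falls on the antepenult (syllable 3, sug).
  → primary stress on syllable 3.

no: stays on 3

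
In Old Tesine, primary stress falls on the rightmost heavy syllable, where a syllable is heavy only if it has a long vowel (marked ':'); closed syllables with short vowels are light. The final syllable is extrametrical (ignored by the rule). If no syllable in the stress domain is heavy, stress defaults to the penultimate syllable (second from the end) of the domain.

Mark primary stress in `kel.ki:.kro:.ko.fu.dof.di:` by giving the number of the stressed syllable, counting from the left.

3

The final syllable (7, di:) is extrametrical; the stress domain is syllables 1–6.
Weights: 1 kel L, 2 ki: H, 3 kro: H, 4 ko L, 5 fu L, 6 dof L.
Heavy syllables in the domain: 2, 3. The rightmost is syllable 3 (kro:).
Primary stress: syllable 3 → kel.ki:.ˈkro:.ko.fu.dof.di:.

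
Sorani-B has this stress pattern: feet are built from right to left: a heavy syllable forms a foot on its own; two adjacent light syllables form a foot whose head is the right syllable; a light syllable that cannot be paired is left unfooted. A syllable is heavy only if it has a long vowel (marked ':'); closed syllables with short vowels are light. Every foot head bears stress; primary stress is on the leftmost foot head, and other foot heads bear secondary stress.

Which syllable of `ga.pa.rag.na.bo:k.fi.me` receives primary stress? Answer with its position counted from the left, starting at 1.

Weights: 1 ga L, 2 pa L, 3 rag L, 4 na L, 5 bo:k H, 6 fi L, 7 me L.
Parse right to left (heavy = foot alone; LL = one foot; stranded L unfooted): (ga.ˈpa) (rag.ˈna) (ˈbo:k) (fi.ˈme).
Foot heads: 2, 4, 5, 7.
Primary stress on the leftmost head = syllable 2.
Primary stress: syllable 2 → ga.ˈpa.rag.na.bo:k.fi.me.

2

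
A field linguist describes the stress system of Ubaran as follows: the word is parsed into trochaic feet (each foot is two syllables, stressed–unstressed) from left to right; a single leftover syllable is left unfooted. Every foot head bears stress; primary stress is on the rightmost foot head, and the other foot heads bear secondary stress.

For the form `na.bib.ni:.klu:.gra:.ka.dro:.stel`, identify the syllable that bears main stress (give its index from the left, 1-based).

Parse left to right into trochaic (ˈσσ) feet: (ˈna.bib) (ˈni:.klu:) (ˈgra:.ka) (ˈdro:.stel).
Foot heads (stressed positions): 1, 3, 5, 7.
End Rule Rightmost: primary stress on the rightmost head = syllable 7.
Primary stress: syllable 7 → na.bib.ni:.klu:.gra:.ka.ˈdro:.stel.

7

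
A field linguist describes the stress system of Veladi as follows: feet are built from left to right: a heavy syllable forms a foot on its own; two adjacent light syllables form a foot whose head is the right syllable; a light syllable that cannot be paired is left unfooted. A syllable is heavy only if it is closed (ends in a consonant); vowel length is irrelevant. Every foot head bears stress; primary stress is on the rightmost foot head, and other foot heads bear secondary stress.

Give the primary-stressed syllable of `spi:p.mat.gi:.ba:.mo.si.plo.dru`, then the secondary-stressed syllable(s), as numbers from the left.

primary 8, secondary 1, 2, 4, 6

Weights: 1 spi:p H, 2 mat H, 3 gi: L, 4 ba: L, 5 mo L, 6 si L, 7 plo L, 8 dru L.
Parse left to right (heavy = foot alone; LL = one foot; stranded L unfooted): (ˈspi:p) (ˈmat) (gi:.ˈba:) (mo.ˈsi) (plo.ˈdru).
Foot heads: 1, 2, 4, 6, 8.
Primary stress on the rightmost head = syllable 8.
Secondary stress on 1, 2, 4, 6: ˌspi:p.ˌmat.gi:.ˌba:.mo.ˌsi.plo.ˈdru.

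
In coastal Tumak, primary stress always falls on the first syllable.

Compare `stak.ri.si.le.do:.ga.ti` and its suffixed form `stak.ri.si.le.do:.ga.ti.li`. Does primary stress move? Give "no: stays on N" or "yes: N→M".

Base `stak.ri.si.le.do:.ga.ti` (7 syllables):
  The word has 7 syllables; the first syllable is syllable 1 (stak).
  → primary stress on syllable 1.
Suffixed `stak.ri.si.le.do:.ga.ti.li` (8 syllables):
  The word has 8 syllables; the first syllable is syllable 1 (stak).
  → primary stress on syllable 1.

no: stays on 1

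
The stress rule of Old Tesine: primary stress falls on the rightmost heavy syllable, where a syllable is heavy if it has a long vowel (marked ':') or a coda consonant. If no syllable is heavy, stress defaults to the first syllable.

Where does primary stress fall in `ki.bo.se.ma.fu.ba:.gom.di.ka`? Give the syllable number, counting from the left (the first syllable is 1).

7

Weights: 1 ki L, 2 bo L, 3 se L, 4 ma L, 5 fu L, 6 ba: H, 7 gom H, 8 di L, 9 ka L.
Heavy syllables in the domain: 6, 7. The rightmost is syllable 7 (gom).
Primary stress: syllable 7 → ki.bo.se.ma.fu.ba:.ˈgom.di.ka.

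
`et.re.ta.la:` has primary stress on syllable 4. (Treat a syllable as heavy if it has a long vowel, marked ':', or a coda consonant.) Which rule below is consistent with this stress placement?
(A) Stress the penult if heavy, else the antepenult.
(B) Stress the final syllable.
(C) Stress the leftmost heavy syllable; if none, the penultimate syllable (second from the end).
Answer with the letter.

Rule A → syllable 2 (observed: 4).
Rule B → syllable 4 ✓.
Rule C → syllable 1 (observed: 4).

B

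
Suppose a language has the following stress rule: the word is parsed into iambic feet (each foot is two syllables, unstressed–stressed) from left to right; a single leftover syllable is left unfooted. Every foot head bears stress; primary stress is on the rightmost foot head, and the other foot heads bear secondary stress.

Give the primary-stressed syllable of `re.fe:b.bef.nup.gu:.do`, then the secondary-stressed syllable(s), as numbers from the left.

Parse left to right into iambic (σˈσ) feet: (re.ˈfe:b) (bef.ˈnup) (gu:.ˈdo).
Foot heads (stressed positions): 2, 4, 6.
End Rule Rightmost: primary stress on the rightmost head = syllable 6.
Secondary stress on 2, 4: re.ˌfe:b.bef.ˌnup.gu:.ˈdo.

primary 6, secondary 2, 4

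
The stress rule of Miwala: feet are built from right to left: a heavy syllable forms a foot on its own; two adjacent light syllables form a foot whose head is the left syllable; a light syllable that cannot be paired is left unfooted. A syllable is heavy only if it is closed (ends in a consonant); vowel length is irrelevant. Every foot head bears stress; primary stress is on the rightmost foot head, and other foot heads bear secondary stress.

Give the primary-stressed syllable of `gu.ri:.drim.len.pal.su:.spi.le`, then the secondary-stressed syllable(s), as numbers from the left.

Weights: 1 gu L, 2 ri: L, 3 drim H, 4 len H, 5 pal H, 6 su: L, 7 spi L, 8 le L.
Parse right to left (heavy = foot alone; LL = one foot; stranded L unfooted): (ˈgu.ri:) (ˈdrim) (ˈlen) (ˈpal) su: (ˈspi.le).
Foot heads: 1, 3, 4, 5, 7.
Primary stress on the rightmost head = syllable 7.
Secondary stress on 1, 3, 4, 5: ˌgu.ri:.ˌdrim.ˌlen.ˌpal.su:.ˈspi.le.

primary 7, secondary 1, 3, 4, 5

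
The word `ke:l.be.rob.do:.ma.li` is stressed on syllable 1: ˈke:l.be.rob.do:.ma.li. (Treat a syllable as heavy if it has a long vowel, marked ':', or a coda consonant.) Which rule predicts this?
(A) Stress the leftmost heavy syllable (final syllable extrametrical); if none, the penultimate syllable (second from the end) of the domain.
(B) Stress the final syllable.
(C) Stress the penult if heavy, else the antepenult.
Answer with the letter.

Rule A → syllable 1 ✓.
Rule B → syllable 6 (observed: 1).
Rule C → syllable 4 (observed: 1).

A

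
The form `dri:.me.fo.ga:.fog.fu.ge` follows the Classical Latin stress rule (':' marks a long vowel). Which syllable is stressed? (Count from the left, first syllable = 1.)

5

Classical Latin: stress the penult if heavy (long vowel or closed), else the antepenult.
Weights: 5 fog H, 6 fu L, 7 ge L.
The penult (syllable 6, fu) is light, so stress falls on the antepenult (syllable 5, fog).
Stress on syllable 5: dri:.me.fo.ga:.ˈfog.fu.ge.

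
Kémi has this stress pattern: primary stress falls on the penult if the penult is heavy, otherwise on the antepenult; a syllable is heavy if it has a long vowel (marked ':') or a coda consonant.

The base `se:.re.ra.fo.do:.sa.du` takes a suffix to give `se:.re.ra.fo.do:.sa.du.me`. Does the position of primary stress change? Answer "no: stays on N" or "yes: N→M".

yes: 5→6

Base `se:.re.ra.fo.do:.sa.du` (7 syllables):
  Weights: 5 do: H, 6 sa L, 7 du L.
  The penult (syllable 6, sa) is light, so stress falls on the antepenult (syllable 5, do:).
  → primary stress on syllable 5.
Suffixed `se:.re.ra.fo.do:.sa.du.me` (8 syllables):
  Weights: 6 sa L, 7 du L, 8 me L.
  The penult (syllable 7, du) is light, so stress falls on the antepenult (syllable 6, sa).
  → primary stress on syllable 6.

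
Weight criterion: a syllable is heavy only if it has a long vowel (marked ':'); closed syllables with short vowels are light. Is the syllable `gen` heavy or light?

`gen`: short vowel, closed (coda /n/). Short vowel → light.

light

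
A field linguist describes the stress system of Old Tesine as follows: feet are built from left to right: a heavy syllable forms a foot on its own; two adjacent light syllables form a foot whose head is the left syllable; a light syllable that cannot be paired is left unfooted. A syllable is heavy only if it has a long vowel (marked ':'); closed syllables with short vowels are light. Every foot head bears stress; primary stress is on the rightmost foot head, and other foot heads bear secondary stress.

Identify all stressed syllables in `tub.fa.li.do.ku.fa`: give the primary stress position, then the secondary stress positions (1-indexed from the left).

primary 5, secondary 1, 3

Weights: 1 tub L, 2 fa L, 3 li L, 4 do L, 5 ku L, 6 fa L.
Parse left to right (heavy = foot alone; LL = one foot; stranded L unfooted): (ˈtub.fa) (ˈli.do) (ˈku.fa).
Foot heads: 1, 3, 5.
Primary stress on the rightmost head = syllable 5.
Secondary stress on 1, 3: ˌtub.fa.ˌli.do.ˈku.fa.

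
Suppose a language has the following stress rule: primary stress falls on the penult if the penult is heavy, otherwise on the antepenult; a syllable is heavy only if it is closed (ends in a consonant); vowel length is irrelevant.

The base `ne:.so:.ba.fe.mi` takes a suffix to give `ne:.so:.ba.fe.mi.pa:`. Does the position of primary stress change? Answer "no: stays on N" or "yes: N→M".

Base `ne:.so:.ba.fe.mi` (5 syllables):
  Weights: 3 ba L, 4 fe L, 5 mi L.
  The penult (syllable 4, fe) is light, so stress falls on the antepenult (syllable 3, ba).
  → primary stress on syllable 3.
Suffixed `ne:.so:.ba.fe.mi.pa:` (6 syllables):
  Weights: 4 fe L, 5 mi L, 6 pa: L.
  The penult (syllable 5, mi) is light, so stress falls on the antepenult (syllable 4, fe).
  → primary stress on syllable 4.

yes: 3→4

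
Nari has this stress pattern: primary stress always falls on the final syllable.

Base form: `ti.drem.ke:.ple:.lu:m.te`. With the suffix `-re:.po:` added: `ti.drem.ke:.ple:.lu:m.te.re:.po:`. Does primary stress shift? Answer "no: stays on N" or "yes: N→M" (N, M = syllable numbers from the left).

Base `ti.drem.ke:.ple:.lu:m.te` (6 syllables):
  The word has 6 syllables; the final syllable is syllable 6 (te).
  → primary stress on syllable 6.
Suffixed `ti.drem.ke:.ple:.lu:m.te.re:.po:` (8 syllables):
  The word has 8 syllables; the final syllable is syllable 8 (po:).
  → primary stress on syllable 8.

yes: 6→8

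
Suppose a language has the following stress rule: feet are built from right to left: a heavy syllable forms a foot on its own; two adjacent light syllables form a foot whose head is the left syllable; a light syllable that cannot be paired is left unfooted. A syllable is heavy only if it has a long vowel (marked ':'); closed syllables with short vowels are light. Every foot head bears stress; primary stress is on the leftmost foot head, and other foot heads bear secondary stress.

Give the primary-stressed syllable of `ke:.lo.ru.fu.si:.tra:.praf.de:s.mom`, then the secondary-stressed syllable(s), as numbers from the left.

Weights: 1 ke: H, 2 lo L, 3 ru L, 4 fu L, 5 si: H, 6 tra: H, 7 praf L, 8 de:s H, 9 mom L.
Parse right to left (heavy = foot alone; LL = one foot; stranded L unfooted): (ˈke:) lo (ˈru.fu) (ˈsi:) (ˈtra:) praf (ˈde:s) mom.
Foot heads: 1, 3, 5, 6, 8.
Primary stress on the leftmost head = syllable 1.
Secondary stress on 3, 5, 6, 8: ˈke:.lo.ˌru.fu.ˌsi:.ˌtra:.praf.ˌde:s.mom.

primary 1, secondary 3, 5, 6, 8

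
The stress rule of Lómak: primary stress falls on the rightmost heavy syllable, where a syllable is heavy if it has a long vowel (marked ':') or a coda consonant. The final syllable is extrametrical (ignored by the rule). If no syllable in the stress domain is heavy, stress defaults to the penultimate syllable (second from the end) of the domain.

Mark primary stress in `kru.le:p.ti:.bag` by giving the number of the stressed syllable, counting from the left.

The final syllable (4, bag) is extrametrical; the stress domain is syllables 1–3.
Weights: 1 kru L, 2 le:p H, 3 ti: H.
Heavy syllables in the domain: 2, 3. The rightmost is syllable 3 (ti:).
Primary stress: syllable 3 → kru.le:p.ˈti:.bag.

3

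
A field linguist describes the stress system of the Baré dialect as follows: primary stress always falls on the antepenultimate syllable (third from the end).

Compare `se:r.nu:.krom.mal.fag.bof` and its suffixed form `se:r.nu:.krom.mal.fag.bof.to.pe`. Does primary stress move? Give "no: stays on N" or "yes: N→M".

yes: 4→6

Base `se:r.nu:.krom.mal.fag.bof` (6 syllables):
  The word has 6 syllables; the antepenultimate syllable (third from the end) is syllable 4 (mal).
  → primary stress on syllable 4.
Suffixed `se:r.nu:.krom.mal.fag.bof.to.pe` (8 syllables):
  The word has 8 syllables; the antepenultimate syllable (third from the end) is syllable 6 (bof).
  → primary stress on syllable 6.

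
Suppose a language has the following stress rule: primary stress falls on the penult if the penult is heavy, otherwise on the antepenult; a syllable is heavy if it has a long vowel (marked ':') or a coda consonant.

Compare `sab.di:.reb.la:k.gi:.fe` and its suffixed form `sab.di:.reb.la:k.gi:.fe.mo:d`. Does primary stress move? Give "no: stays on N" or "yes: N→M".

Base `sab.di:.reb.la:k.gi:.fe` (6 syllables):
  Weights: 4 la:k H, 5 gi: H, 6 fe L.
  The penult (syllable 5, gi:) is heavy, so it takes stress.
  → primary stress on syllable 5.
Suffixed `sab.di:.reb.la:k.gi:.fe.mo:d` (7 syllables):
  Weights: 5 gi: H, 6 fe L, 7 mo:d H.
  The penult (syllable 6, fe) is light, so stress falls on the antepenult (syllable 5, gi:).
  → primary stress on syllable 5.

no: stays on 5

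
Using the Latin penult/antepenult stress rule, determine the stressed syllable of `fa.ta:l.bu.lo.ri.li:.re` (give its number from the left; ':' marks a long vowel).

6

Classical Latin: stress the penult if heavy (long vowel or closed), else the antepenult.
Weights: 5 ri L, 6 li: H, 7 re L.
The penult (syllable 6, li:) is heavy, so it takes stress.
Stress on syllable 6: fa.ta:l.bu.lo.ri.ˈli:.re.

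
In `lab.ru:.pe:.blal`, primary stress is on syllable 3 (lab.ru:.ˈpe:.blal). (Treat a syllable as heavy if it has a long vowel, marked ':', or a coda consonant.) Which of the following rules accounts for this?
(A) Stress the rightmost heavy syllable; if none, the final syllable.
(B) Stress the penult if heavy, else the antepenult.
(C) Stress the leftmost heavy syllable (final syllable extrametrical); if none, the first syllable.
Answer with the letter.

B

Rule A → syllable 4 (observed: 3).
Rule B → syllable 3 ✓.
Rule C → syllable 1 (observed: 3).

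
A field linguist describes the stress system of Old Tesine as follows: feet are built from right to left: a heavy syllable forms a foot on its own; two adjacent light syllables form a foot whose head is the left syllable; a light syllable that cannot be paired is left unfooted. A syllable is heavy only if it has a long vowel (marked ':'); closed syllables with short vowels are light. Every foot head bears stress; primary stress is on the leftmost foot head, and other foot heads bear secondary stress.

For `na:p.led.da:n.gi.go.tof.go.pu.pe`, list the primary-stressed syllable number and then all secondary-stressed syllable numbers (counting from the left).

primary 1, secondary 3, 4, 6, 8

Weights: 1 na:p H, 2 led L, 3 da:n H, 4 gi L, 5 go L, 6 tof L, 7 go L, 8 pu L, 9 pe L.
Parse right to left (heavy = foot alone; LL = one foot; stranded L unfooted): (ˈna:p) led (ˈda:n) (ˈgi.go) (ˈtof.go) (ˈpu.pe).
Foot heads: 1, 3, 4, 6, 8.
Primary stress on the leftmost head = syllable 1.
Secondary stress on 3, 4, 6, 8: ˈna:p.led.ˌda:n.ˌgi.go.ˌtof.go.ˌpu.pe.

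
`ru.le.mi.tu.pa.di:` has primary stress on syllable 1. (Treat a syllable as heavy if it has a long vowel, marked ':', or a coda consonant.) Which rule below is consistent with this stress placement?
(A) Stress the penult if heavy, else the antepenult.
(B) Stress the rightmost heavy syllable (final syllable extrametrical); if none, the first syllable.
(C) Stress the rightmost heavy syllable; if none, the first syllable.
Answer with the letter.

B

Rule A → syllable 4 (observed: 1).
Rule B → syllable 1 ✓.
Rule C → syllable 6 (observed: 1).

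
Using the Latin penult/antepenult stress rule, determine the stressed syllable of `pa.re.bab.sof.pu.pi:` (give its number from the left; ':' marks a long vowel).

Classical Latin: stress the penult if heavy (long vowel or closed), else the antepenult.
Weights: 4 sof H, 5 pu L, 6 pi: H.
The penult (syllable 5, pu) is light, so stress falls on the antepenult (syllable 4, sof).
Stress on syllable 4: pa.re.bab.ˈsof.pu.pi:.

4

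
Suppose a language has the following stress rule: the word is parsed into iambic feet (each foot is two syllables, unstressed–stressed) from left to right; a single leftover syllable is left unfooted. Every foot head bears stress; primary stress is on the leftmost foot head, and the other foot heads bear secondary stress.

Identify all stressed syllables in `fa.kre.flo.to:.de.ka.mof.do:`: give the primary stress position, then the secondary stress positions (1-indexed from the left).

Parse left to right into iambic (σˈσ) feet: (fa.ˈkre) (flo.ˈto:) (de.ˈka) (mof.ˈdo:).
Foot heads (stressed positions): 2, 4, 6, 8.
End Rule Leftmost: primary stress on the leftmost head = syllable 2.
Secondary stress on 4, 6, 8: fa.ˈkre.flo.ˌto:.de.ˌka.mof.ˌdo:.

primary 2, secondary 4, 6, 8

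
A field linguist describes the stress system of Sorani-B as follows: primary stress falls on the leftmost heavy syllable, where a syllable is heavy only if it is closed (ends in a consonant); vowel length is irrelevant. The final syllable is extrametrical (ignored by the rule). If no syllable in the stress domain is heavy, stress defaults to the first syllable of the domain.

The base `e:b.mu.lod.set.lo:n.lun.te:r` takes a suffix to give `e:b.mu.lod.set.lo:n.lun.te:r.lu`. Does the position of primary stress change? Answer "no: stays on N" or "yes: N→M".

Base `e:b.mu.lod.set.lo:n.lun.te:r` (7 syllables):
  The final syllable (7, te:r) is extrametrical; the stress domain is syllables 1–6.
  Weights: 1 e:b H, 2 mu L, 3 lod H, 4 set H, 5 lo:n H, 6 lun H.
  Heavy syllables in the domain: 1, 3, 4, 5, 6. The leftmost is syllable 1 (e:b).
  → primary stress on syllable 1.
Suffixed `e:b.mu.lod.set.lo:n.lun.te:r.lu` (8 syllables):
  The final syllable (8, lu) is extrametrical; the stress domain is syllables 1–7.
  Weights: 1 e:b H, 2 mu L, 3 lod H, 4 set H, 5 lo:n H, 6 lun H, 7 te:r H.
  Heavy syllables in the domain: 1, 3, 4, 5, 6, 7. The leftmost is syllable 1 (e:b).
  → primary stress on syllable 1.

no: stays on 1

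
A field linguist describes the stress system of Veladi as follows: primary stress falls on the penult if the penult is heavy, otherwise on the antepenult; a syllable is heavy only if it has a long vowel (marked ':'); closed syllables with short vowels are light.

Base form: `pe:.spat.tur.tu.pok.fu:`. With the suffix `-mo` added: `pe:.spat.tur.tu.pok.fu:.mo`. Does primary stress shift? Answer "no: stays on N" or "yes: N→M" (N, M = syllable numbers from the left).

yes: 4→6

Base `pe:.spat.tur.tu.pok.fu:` (6 syllables):
  Weights: 4 tu L, 5 pok L, 6 fu: H.
  The penult (syllable 5, pok) is light, so stress falls on the antepenult (syllable 4, tu).
  → primary stress on syllable 4.
Suffixed `pe:.spat.tur.tu.pok.fu:.mo` (7 syllables):
  Weights: 5 pok L, 6 fu: H, 7 mo L.
  The penult (syllable 6, fu:) is heavy, so it takes stress.
  → primary stress on syllable 6.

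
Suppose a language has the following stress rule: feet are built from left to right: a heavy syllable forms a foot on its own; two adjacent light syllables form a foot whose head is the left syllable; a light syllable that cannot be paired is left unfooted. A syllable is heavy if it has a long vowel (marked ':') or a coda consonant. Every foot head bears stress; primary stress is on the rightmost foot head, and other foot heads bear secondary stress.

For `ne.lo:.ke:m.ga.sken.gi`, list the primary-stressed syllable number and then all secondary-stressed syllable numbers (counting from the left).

primary 5, secondary 2, 3

Weights: 1 ne L, 2 lo: H, 3 ke:m H, 4 ga L, 5 sken H, 6 gi L.
Parse left to right (heavy = foot alone; LL = one foot; stranded L unfooted): ne (ˈlo:) (ˈke:m) ga (ˈsken) gi.
Foot heads: 2, 3, 5.
Primary stress on the rightmost head = syllable 5.
Secondary stress on 2, 3: ne.ˌlo:.ˌke:m.ga.ˈsken.gi.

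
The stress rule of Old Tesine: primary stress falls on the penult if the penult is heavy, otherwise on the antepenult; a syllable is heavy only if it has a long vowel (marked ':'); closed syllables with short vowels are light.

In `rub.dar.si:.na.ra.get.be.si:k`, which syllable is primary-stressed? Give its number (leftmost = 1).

Weights: 6 get L, 7 be L, 8 si:k H.
The penult (syllable 7, be) is light, so stress falls on the antepenult (syllable 6, get).
Primary stress: syllable 6 → rub.dar.si:.na.ra.ˈget.be.si:k.

6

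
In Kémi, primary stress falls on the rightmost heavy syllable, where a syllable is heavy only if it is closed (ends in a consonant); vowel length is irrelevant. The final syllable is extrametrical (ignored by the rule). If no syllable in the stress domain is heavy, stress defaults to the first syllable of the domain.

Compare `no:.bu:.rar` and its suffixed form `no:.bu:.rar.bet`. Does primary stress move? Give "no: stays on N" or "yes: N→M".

yes: 1→3

Base `no:.bu:.rar` (3 syllables):
  The final syllable (3, rar) is extrametrical; the stress domain is syllables 1–2.
  Weights: 1 no: L, 2 bu: L.
  No heavy syllable in the domain; default to the first syllable of the domain = syllable 1.
  → primary stress on syllable 1.
Suffixed `no:.bu:.rar.bet` (4 syllables):
  The final syllable (4, bet) is extrametrical; the stress domain is syllables 1–3.
  Weights: 1 no: L, 2 bu: L, 3 rar H.
  Heavy syllables in the domain: 3. The rightmost is syllable 3 (rar).
  → primary stress on syllable 3.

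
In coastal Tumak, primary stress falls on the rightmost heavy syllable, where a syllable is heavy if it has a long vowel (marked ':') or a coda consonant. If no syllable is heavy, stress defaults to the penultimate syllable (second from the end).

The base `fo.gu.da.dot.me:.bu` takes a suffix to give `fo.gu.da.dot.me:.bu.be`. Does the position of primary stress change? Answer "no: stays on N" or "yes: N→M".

Base `fo.gu.da.dot.me:.bu` (6 syllables):
  Weights: 1 fo L, 2 gu L, 3 da L, 4 dot H, 5 me: H, 6 bu L.
  Heavy syllables in the domain: 4, 5. The rightmost is syllable 5 (me:).
  → primary stress on syllable 5.
Suffixed `fo.gu.da.dot.me:.bu.be` (7 syllables):
  Weights: 1 fo L, 2 gu L, 3 da L, 4 dot H, 5 me: H, 6 bu L, 7 be L.
  Heavy syllables in the domain: 4, 5. The rightmost is syllable 5 (me:).
  → primary stress on syllable 5.

no: stays on 5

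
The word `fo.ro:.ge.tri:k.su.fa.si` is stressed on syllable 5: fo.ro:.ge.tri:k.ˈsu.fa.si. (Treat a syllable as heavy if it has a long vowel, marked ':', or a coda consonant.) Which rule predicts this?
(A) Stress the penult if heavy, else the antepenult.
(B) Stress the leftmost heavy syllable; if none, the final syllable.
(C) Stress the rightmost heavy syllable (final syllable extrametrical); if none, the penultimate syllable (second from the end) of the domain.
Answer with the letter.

A

Rule A → syllable 5 ✓.
Rule B → syllable 2 (observed: 5).
Rule C → syllable 4 (observed: 5).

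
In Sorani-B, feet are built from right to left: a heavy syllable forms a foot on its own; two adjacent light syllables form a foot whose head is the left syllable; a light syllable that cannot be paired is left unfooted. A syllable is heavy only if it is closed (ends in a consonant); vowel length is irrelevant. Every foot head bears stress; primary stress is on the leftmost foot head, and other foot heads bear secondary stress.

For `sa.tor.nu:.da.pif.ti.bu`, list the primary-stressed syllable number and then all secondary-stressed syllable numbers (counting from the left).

Weights: 1 sa L, 2 tor H, 3 nu: L, 4 da L, 5 pif H, 6 ti L, 7 bu L.
Parse right to left (heavy = foot alone; LL = one foot; stranded L unfooted): sa (ˈtor) (ˈnu:.da) (ˈpif) (ˈti.bu).
Foot heads: 2, 3, 5, 6.
Primary stress on the leftmost head = syllable 2.
Secondary stress on 3, 5, 6: sa.ˈtor.ˌnu:.da.ˌpif.ˌti.bu.

primary 2, secondary 3, 5, 6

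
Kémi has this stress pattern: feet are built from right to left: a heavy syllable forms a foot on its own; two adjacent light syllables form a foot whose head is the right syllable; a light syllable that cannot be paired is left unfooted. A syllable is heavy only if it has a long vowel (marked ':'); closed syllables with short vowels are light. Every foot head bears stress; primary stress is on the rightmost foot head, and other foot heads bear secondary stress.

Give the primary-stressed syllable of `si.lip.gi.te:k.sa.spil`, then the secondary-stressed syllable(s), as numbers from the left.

Weights: 1 si L, 2 lip L, 3 gi L, 4 te:k H, 5 sa L, 6 spil L.
Parse right to left (heavy = foot alone; LL = one foot; stranded L unfooted): si (lip.ˈgi) (ˈte:k) (sa.ˈspil).
Foot heads: 3, 4, 6.
Primary stress on the rightmost head = syllable 6.
Secondary stress on 3, 4: si.lip.ˌgi.ˌte:k.sa.ˈspil.

primary 6, secondary 3, 4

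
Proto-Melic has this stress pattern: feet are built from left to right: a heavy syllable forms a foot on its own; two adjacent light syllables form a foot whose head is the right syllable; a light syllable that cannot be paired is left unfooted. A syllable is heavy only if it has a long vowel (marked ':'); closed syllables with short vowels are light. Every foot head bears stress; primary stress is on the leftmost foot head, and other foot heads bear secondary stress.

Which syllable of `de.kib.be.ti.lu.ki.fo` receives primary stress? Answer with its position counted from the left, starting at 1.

Weights: 1 de L, 2 kib L, 3 be L, 4 ti L, 5 lu L, 6 ki L, 7 fo L.
Parse left to right (heavy = foot alone; LL = one foot; stranded L unfooted): (de.ˈkib) (be.ˈti) (lu.ˈki) fo.
Foot heads: 2, 4, 6.
Primary stress on the leftmost head = syllable 2.
Primary stress: syllable 2 → de.ˈkib.be.ti.lu.ki.fo.

2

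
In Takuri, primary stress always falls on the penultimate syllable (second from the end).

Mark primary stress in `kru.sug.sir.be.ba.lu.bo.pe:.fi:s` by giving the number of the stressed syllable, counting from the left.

The word has 9 syllables; the penultimate syllable (second from the end) is syllable 8 (pe:).
Primary stress: syllable 8 → kru.sug.sir.be.ba.lu.bo.ˈpe:.fi:s.

8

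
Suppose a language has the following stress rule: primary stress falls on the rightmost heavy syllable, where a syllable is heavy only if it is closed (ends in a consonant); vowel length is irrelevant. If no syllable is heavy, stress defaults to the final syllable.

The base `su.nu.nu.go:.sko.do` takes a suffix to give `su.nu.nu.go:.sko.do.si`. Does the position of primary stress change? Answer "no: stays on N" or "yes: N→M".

yes: 6→7

Base `su.nu.nu.go:.sko.do` (6 syllables):
  Weights: 1 su L, 2 nu L, 3 nu L, 4 go: L, 5 sko L, 6 do L.
  No heavy syllable in the domain; default to the final syllable = syllable 6.
  → primary stress on syllable 6.
Suffixed `su.nu.nu.go:.sko.do.si` (7 syllables):
  Weights: 1 su L, 2 nu L, 3 nu L, 4 go: L, 5 sko L, 6 do L, 7 si L.
  No heavy syllable in the domain; default to the final syllable = syllable 7.
  → primary stress on syllable 7.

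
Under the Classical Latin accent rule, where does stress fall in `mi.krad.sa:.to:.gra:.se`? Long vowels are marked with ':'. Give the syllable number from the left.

Classical Latin: stress the penult if heavy (long vowel or closed), else the antepenult.
Weights: 4 to: H, 5 gra: H, 6 se L.
The penult (syllable 5, gra:) is heavy, so it takes stress.
Stress on syllable 5: mi.krad.sa:.to:.ˈgra:.se.

5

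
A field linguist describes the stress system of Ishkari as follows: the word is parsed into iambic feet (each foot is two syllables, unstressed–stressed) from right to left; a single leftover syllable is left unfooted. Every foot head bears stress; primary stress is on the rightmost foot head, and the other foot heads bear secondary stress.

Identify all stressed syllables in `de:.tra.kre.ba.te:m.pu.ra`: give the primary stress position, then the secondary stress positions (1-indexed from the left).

Parse right to left into iambic (σˈσ) feet: de: (tra.ˈkre) (ba.ˈte:m) (pu.ˈra). Syllable 1 is left unfooted.
Foot heads (stressed positions): 3, 5, 7.
End Rule Rightmost: primary stress on the rightmost head = syllable 7.
Secondary stress on 3, 5: de:.tra.ˌkre.ba.ˌte:m.pu.ˈra.

primary 7, secondary 3, 5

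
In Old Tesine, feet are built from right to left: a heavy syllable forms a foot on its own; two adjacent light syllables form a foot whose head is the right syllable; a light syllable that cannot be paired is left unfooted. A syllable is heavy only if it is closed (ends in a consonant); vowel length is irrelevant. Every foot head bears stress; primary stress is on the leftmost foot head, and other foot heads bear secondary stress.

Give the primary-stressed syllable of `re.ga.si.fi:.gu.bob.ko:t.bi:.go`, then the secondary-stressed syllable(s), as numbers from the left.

primary 3, secondary 5, 6, 7, 9

Weights: 1 re L, 2 ga L, 3 si L, 4 fi: L, 5 gu L, 6 bob H, 7 ko:t H, 8 bi: L, 9 go L.
Parse right to left (heavy = foot alone; LL = one foot; stranded L unfooted): re (ga.ˈsi) (fi:.ˈgu) (ˈbob) (ˈko:t) (bi:.ˈgo).
Foot heads: 3, 5, 6, 7, 9.
Primary stress on the leftmost head = syllable 3.
Secondary stress on 5, 6, 7, 9: re.ga.ˈsi.fi:.ˌgu.ˌbob.ˌko:t.bi:.ˌgo.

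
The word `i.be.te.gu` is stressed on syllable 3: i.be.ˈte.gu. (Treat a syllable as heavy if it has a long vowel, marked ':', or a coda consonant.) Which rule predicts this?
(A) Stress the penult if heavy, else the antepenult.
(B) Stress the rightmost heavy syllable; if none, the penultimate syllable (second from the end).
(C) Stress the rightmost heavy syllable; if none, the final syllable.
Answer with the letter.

Rule A → syllable 2 (observed: 3).
Rule B → syllable 3 ✓.
Rule C → syllable 4 (observed: 3).

B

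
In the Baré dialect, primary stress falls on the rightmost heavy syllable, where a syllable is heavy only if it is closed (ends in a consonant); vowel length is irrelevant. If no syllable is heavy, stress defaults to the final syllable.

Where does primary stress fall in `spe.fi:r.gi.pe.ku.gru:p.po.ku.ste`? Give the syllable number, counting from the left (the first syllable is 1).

6

Weights: 1 spe L, 2 fi:r H, 3 gi L, 4 pe L, 5 ku L, 6 gru:p H, 7 po L, 8 ku L, 9 ste L.
Heavy syllables in the domain: 2, 6. The rightmost is syllable 6 (gru:p).
Primary stress: syllable 6 → spe.fi:r.gi.pe.ku.ˈgru:p.po.ku.ste.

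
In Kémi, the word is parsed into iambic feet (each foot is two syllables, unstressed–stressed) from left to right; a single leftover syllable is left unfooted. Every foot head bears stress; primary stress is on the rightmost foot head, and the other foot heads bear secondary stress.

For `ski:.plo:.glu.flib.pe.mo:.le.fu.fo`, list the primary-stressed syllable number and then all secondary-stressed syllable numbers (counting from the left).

primary 8, secondary 2, 4, 6

Parse left to right into iambic (σˈσ) feet: (ski:.ˈplo:) (glu.ˈflib) (pe.ˈmo:) (le.ˈfu) fo. Syllable 9 is left unfooted.
Foot heads (stressed positions): 2, 4, 6, 8.
End Rule Rightmost: primary stress on the rightmost head = syllable 8.
Secondary stress on 2, 4, 6: ski:.ˌplo:.glu.ˌflib.pe.ˌmo:.le.ˈfu.fo.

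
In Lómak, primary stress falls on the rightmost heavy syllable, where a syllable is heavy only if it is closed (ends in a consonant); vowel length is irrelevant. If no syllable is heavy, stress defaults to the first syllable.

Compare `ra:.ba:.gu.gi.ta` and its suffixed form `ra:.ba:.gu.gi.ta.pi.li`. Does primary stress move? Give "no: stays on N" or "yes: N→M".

no: stays on 1

Base `ra:.ba:.gu.gi.ta` (5 syllables):
  Weights: 1 ra: L, 2 ba: L, 3 gu L, 4 gi L, 5 ta L.
  No heavy syllable in the domain; default to the first syllable = syllable 1.
  → primary stress on syllable 1.
Suffixed `ra:.ba:.gu.gi.ta.pi.li` (7 syllables):
  Weights: 1 ra: L, 2 ba: L, 3 gu L, 4 gi L, 5 ta L, 6 pi L, 7 li L.
  No heavy syllable in the domain; default to the first syllable = syllable 1.
  → primary stress on syllable 1.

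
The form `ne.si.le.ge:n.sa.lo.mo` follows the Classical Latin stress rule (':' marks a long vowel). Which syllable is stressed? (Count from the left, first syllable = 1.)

5

Classical Latin: stress the penult if heavy (long vowel or closed), else the antepenult.
Weights: 5 sa L, 6 lo L, 7 mo L.
The penult (syllable 6, lo) is light, so stress falls on the antepenult (syllable 5, sa).
Stress on syllable 5: ne.si.le.ge:n.ˈsa.lo.mo.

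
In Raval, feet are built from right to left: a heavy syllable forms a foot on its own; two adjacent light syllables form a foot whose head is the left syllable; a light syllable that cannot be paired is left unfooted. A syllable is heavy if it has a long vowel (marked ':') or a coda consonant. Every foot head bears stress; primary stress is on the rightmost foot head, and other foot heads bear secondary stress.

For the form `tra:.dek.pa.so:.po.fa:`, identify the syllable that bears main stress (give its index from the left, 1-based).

Weights: 1 tra: H, 2 dek H, 3 pa L, 4 so: H, 5 po L, 6 fa: H.
Parse right to left (heavy = foot alone; LL = one foot; stranded L unfooted): (ˈtra:) (ˈdek) pa (ˈso:) po (ˈfa:).
Foot heads: 1, 2, 4, 6.
Primary stress on the rightmost head = syllable 6.
Primary stress: syllable 6 → tra:.dek.pa.so:.po.ˈfa:.

6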